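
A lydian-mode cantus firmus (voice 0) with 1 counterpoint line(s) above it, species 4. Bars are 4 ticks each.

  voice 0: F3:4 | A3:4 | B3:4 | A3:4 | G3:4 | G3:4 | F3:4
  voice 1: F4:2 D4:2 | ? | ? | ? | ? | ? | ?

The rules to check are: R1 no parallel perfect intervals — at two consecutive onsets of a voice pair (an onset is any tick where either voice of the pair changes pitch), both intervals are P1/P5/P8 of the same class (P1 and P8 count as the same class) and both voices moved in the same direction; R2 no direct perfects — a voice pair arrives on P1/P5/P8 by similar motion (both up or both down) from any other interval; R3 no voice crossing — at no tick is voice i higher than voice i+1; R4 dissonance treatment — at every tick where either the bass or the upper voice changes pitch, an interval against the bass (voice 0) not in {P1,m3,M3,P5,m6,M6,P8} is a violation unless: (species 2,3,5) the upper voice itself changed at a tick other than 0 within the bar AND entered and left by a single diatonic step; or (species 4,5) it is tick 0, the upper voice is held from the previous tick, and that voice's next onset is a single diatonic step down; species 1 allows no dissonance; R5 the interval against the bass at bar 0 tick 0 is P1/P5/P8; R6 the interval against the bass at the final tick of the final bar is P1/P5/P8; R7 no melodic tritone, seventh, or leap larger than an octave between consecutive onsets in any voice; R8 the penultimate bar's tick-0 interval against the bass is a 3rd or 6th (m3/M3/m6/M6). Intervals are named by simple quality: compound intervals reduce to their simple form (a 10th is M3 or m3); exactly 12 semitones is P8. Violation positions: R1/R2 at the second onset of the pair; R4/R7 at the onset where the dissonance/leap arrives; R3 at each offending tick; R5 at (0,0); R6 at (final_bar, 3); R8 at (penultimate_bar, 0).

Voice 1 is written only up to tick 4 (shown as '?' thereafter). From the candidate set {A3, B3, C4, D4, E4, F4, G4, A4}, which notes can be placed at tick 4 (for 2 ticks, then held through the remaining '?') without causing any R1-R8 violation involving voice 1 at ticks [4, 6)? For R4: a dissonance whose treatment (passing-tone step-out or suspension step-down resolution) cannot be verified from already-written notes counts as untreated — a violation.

{A3, C4, F4}

A3: legal
B3: violates R4
C4: legal
D4: violates R4
E4: violates R2
F4: legal
G4: violates R4
A4: violates R2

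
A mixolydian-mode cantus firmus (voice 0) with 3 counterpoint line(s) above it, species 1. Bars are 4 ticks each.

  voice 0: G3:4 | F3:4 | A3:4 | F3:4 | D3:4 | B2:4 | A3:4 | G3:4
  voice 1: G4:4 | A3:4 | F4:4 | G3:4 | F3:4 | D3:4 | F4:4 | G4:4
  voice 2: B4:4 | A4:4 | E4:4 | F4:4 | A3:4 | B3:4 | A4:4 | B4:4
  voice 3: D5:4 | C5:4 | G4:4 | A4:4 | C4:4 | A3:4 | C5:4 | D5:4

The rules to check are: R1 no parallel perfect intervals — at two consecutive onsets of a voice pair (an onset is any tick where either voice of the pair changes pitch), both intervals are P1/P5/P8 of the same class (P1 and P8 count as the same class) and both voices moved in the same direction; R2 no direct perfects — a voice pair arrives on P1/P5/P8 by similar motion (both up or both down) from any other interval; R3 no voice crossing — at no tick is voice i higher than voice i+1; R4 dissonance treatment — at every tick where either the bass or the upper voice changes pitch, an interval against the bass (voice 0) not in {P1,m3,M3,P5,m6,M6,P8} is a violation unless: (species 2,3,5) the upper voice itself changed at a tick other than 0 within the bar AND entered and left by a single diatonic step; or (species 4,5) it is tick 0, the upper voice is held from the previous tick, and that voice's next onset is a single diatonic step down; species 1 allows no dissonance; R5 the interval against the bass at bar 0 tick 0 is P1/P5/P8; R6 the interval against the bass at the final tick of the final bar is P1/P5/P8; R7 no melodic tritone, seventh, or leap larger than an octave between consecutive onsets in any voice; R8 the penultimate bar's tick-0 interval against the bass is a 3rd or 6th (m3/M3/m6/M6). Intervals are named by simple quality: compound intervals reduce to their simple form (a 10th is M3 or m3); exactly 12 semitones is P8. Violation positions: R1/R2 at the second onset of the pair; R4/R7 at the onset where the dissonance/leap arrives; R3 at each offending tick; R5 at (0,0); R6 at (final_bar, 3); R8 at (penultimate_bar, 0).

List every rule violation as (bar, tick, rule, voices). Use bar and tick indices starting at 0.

(0, 0, R5, (0, 2))
(1, 0, R1, (0, 3))
(1, 0, R2, (1, 2))
(1, 0, R7, (1,))
(2, 0, R3, (1, 2))
(2, 0, R4, (0, 3))
(2, 1, R3, (1, 2))
(2, 2, R3, (1, 2))
(2, 3, R3, (1, 2))
(3, 0, R4, (0, 1))
(3, 0, R7, (1,))
(4, 0, R2, (0, 2))
(4, 0, R2, (1, 3))
(4, 0, R4, (0, 3))
(5, 0, R1, (1, 3))
(5, 0, R3, (2, 3))
(5, 0, R4, (0, 3))
(5, 1, R3, (2, 3))
(5, 2, R3, (2, 3))
(5, 3, R3, (2, 3))
(6, 0, R1, (0, 2))
(6, 0, R1, (1, 3))
(6, 0, R7, (0,))
(6, 0, R7, (1,))
(6, 0, R7, (2,))
(6, 0, R7, (3,))
(6, 0, R8, (0, 2))
(7, 0, R1, (1, 3))
(7, 3, R6, (0, 2))

bar 0: v0=G3 v1=G4 v2=B4 v3=D5 downbeat P5
bar 1: v0=F3 v1=A3 v2=A4 v3=C5 downbeat P5
bar 2: v0=A3 v1=F4 v2=E4 v3=G4 downbeat m7
bar 3: v0=F3 v1=G3 v2=F4 v3=A4 downbeat M3
bar 4: v0=D3 v1=F3 v2=A3 v3=C4 downbeat m7
bar 5: v0=B2 v1=D3 v2=B3 v3=A3 downbeat m7
bar 6: v0=A3 v1=F4 v2=A4 v3=C5 downbeat m3
bar 7: v0=G3 v1=G4 v2=B4 v3=D5 downbeat P5
  -> R5 @ bar 0 tick 0 v(0, 2): opens on M3
  -> R1 @ bar 1 tick 0 v(0, 3): G3/D5 P5 -> F3/C5 P5 similar
  -> R2 @ bar 1 tick 0 v(1, 2): G4/B4 M3 -> A3/A4 P8 similar
  -> R7 @ bar 1 tick 0 v(1,): G4->A3 leap 10st
  -> R3 @ bar 2 tick 0 v(1, 2): F4 above E4
  -> R4 @ bar 2 tick 0 v(0, 3): A3/G4 m7 untreated
  -> R3 @ bar 2 tick 1 v(1, 2): F4 above E4
  -> R3 @ bar 2 tick 2 v(1, 2): F4 above E4
  -> R3 @ bar 2 tick 3 v(1, 2): F4 above E4
  -> R4 @ bar 3 tick 0 v(0, 1): F3/G3 M2 untreated
  -> R7 @ bar 3 tick 0 v(1,): F4->G3 leap 10st
  -> R2 @ bar 4 tick 0 v(0, 2): F3/F4 P8 -> D3/A3 P5 similar
  -> R2 @ bar 4 tick 0 v(1, 3): G3/A4 M2 -> F3/C4 P5 similar
  -> R4 @ bar 4 tick 0 v(0, 3): D3/C4 m7 untreated
  -> R1 @ bar 5 tick 0 v(1, 3): F3/C4 P5 -> D3/A3 P5 similar
  -> R3 @ bar 5 tick 0 v(2, 3): B3 above A3
  -> R4 @ bar 5 tick 0 v(0, 3): B2/A3 m7 untreated
  -> R3 @ bar 5 tick 1 v(2, 3): B3 above A3
  -> R3 @ bar 5 tick 2 v(2, 3): B3 above A3
  -> R3 @ bar 5 tick 3 v(2, 3): B3 above A3
  -> R1 @ bar 6 tick 0 v(0, 2): B2/B3 P8 -> A3/A4 P8 similar
  -> R1 @ bar 6 tick 0 v(1, 3): D3/A3 P5 -> F4/C5 P5 similar
  -> R7 @ bar 6 tick 0 v(0,): B2->A3 leap 10st
  -> R7 @ bar 6 tick 0 v(1,): D3->F4 leap 15st
  -> R7 @ bar 6 tick 0 v(2,): B3->A4 leap 10st
  -> R7 @ bar 6 tick 0 v(3,): A3->C5 leap 15st
  -> R8 @ bar 6 tick 0 v(0, 2): penult P8 not 3rd/6th
  -> R1 @ bar 7 tick 0 v(1, 3): F4/C5 P5 -> G4/D5 P5 similar
  -> R6 @ bar 7 tick 3 v(0, 2): closes on M3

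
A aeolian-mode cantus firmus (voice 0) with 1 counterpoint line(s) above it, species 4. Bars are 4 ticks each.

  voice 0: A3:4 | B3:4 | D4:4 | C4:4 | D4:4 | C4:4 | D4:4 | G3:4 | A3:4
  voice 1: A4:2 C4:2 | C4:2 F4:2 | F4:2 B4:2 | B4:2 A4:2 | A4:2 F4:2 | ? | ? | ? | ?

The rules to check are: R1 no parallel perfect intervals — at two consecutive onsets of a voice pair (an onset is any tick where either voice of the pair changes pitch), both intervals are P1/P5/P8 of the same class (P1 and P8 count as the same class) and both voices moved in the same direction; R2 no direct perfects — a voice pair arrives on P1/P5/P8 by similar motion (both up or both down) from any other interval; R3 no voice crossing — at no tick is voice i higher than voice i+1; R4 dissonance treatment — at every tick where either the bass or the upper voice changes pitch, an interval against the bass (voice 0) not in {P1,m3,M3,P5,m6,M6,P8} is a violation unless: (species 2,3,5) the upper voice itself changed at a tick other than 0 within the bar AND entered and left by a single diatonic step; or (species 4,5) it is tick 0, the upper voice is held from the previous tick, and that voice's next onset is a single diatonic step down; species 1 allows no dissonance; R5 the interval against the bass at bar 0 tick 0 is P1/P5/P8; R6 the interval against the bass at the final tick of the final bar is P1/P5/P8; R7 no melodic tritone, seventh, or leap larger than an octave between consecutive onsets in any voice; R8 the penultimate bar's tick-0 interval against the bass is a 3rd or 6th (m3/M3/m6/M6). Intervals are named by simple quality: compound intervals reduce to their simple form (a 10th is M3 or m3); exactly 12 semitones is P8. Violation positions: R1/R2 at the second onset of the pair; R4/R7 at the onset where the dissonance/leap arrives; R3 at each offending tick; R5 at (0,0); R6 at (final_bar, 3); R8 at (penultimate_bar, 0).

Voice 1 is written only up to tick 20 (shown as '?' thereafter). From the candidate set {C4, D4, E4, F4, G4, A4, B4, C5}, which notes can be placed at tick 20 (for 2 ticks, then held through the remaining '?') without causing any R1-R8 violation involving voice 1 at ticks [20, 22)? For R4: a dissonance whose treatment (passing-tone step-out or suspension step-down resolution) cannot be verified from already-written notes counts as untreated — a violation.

C4: violates R2
D4: violates R4
E4: legal
F4: violates R4
G4: legal
A4: legal
B4: violates R4,R7
C5: legal

{A4, C5, E4, G4}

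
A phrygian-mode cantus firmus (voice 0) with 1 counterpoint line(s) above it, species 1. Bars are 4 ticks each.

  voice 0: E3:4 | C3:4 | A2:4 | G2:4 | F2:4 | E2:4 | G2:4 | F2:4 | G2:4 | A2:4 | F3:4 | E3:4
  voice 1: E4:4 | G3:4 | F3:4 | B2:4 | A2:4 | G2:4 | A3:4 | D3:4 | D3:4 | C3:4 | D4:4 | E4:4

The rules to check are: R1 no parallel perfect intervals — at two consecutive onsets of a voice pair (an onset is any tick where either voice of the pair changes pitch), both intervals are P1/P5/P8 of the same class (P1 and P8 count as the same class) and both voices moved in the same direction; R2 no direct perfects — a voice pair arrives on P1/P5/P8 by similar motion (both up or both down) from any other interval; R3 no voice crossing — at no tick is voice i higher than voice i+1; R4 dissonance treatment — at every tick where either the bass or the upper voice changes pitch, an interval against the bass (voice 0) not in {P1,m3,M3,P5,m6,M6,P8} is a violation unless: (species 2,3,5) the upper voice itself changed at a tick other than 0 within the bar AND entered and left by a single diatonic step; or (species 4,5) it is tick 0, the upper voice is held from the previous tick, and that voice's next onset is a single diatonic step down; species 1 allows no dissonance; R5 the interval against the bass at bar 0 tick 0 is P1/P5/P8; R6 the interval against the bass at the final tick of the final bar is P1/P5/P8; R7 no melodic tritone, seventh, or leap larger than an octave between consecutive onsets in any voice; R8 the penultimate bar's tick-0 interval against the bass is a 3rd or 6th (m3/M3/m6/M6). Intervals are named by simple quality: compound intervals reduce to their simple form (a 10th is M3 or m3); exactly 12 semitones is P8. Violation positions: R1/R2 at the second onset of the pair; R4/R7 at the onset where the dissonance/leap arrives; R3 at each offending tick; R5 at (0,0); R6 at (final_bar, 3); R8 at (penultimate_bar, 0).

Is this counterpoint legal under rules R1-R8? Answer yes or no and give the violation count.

bar 0: v0=E3 v1=E4 (P8)
bar 1: v0=C3 v1=G3 (P5)
bar 2: v0=A2 v1=F3 (m6)
bar 3: v0=G2 v1=B2 (M3)
bar 4: v0=F2 v1=A2 (M3)
bar 5: v0=E2 v1=G2 (m3)
bar 6: v0=G2 v1=A3 (M2)
bar 7: v0=F2 v1=D3 (M6)
bar 8: v0=G2 v1=D3 (P5)
bar 9: v0=A2 v1=C3 (m3)
bar 10: v0=F3 v1=D4 (M6)
bar 11: v0=E3 v1=E4 (P8)
  R2 @ bar1.0: E3/E4 P8 -> C3/G3 P5 similar
  R7 @ bar3.0: F3->B2 leap 6st
  R4 @ bar6.0: G2/A3 M2 untreated
  R7 @ bar6.0: G2->A3 leap 14st
  R7 @ bar10.0: C3->D4 leap 14st

No (5 violations)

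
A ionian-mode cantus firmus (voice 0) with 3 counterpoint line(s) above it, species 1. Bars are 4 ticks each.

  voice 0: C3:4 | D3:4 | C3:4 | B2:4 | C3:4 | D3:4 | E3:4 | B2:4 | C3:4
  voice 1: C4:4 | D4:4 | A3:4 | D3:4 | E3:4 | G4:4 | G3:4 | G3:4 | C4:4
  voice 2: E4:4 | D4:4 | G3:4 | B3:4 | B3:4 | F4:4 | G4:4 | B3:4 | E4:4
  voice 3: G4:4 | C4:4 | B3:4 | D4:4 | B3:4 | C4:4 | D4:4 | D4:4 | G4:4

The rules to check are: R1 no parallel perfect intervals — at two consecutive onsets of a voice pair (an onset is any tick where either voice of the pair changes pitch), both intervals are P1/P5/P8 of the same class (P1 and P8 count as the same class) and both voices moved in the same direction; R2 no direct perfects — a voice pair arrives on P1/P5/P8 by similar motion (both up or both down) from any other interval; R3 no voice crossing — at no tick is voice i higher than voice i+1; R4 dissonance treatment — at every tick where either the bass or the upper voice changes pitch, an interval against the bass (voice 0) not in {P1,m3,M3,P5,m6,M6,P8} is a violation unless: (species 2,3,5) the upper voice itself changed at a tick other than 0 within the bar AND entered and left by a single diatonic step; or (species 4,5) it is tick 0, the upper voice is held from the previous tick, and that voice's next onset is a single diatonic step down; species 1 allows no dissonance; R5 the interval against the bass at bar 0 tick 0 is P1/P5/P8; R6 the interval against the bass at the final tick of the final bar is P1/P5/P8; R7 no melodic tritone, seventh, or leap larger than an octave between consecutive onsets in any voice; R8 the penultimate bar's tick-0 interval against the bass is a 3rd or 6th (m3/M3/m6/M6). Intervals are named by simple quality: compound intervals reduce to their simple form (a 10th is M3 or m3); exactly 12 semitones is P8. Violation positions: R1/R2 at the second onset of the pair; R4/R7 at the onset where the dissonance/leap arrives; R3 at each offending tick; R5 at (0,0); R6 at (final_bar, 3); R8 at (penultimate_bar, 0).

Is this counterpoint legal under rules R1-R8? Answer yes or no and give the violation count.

bar 0: v0=C3 v1=C4 v2=E4 v3=G4 (P5)
bar 1: v0=D3 v1=D4 v2=D4 v3=C4 (m7)
bar 2: v0=C3 v1=A3 v2=G3 v3=B3 (M7)
bar 3: v0=B2 v1=D3 v2=B3 v3=D4 (m3)
bar 4: v0=C3 v1=E3 v2=B3 v3=B3 (M7)
bar 5: v0=D3 v1=G4 v2=F4 v3=C4 (m7)
bar 6: v0=E3 v1=G3 v2=G4 v3=D4 (m7)
bar 7: v0=B2 v1=G3 v2=B3 v3=D4 (m3)
bar 8: v0=C3 v1=C4 v2=E4 v3=G4 (P5)
  R5 @ bar0.0: opens on M3
  R1 @ bar1.0: C3/C4 P8 -> D3/D4 P8 similar
  R3 @ bar1.0: D4 above C4
  R4 @ bar1.0: D3/C4 m7 untreated
  R3 @ bar1.1: D4 above C4
  R3 @ bar1.2: D4 above C4
  R3 @ bar1.3: D4 above C4
  R2 @ bar2.0: D3/D4 P8 -> C3/G3 P5 similar
  R3 @ bar2.0: A3 above G3
  R4 @ bar2.0: C3/B3 M7 untreated
  R3 @ bar2.1: A3 above G3
  R3 @ bar2.2: A3 above G3
  R3 @ bar2.3: A3 above G3
  R4 @ bar4.0: C3/B3 M7 untreated
  R4 @ bar4.0: C3/B3 M7 untreated
  R1 @ bar5.0: E3/B3 P5 -> G4/C4 P5 similar
  R3 @ bar5.0: G4 above F4
  R3 @ bar5.0: F4 above C4
  R4 @ bar5.0: D3/G4 P4 untreated
  R4 @ bar5.0: D3/C4 m7 untreated
  R7 @ bar5.0: E3->G4 leap 15st
  R7 @ bar5.0: B3->F4 leap 6st
  R3 @ bar5.1: G4 above F4
  R3 @ bar5.1: F4 above C4
  R3 @ bar5.2: G4 above F4
  R3 @ bar5.2: F4 above C4
  R3 @ bar5.3: G4 above F4
  R3 @ bar5.3: F4 above C4
  R3 @ bar6.0: G4 above D4
  R4 @ bar6.0: E3/D4 m7 untreated
  R3 @ bar6.1: G4 above D4
  R3 @ bar6.2: G4 above D4
  R3 @ bar6.3: G4 above D4
  R2 @ bar7.0: E3/G4 m3 -> B2/B3 P8 similar
  R8 @ bar7.0: penult P8 not 3rd/6th
  R1 @ bar8.0: G3/D4 P5 -> C4/G4 P5 similar
  R2 @ bar8.0: B2/G3 m6 -> C3/C4 P8 similar
  R2 @ bar8.0: B2/D4 m3 -> C3/G4 P5 similar
  R6 @ bar8.3: closes on M3

No (39 violations)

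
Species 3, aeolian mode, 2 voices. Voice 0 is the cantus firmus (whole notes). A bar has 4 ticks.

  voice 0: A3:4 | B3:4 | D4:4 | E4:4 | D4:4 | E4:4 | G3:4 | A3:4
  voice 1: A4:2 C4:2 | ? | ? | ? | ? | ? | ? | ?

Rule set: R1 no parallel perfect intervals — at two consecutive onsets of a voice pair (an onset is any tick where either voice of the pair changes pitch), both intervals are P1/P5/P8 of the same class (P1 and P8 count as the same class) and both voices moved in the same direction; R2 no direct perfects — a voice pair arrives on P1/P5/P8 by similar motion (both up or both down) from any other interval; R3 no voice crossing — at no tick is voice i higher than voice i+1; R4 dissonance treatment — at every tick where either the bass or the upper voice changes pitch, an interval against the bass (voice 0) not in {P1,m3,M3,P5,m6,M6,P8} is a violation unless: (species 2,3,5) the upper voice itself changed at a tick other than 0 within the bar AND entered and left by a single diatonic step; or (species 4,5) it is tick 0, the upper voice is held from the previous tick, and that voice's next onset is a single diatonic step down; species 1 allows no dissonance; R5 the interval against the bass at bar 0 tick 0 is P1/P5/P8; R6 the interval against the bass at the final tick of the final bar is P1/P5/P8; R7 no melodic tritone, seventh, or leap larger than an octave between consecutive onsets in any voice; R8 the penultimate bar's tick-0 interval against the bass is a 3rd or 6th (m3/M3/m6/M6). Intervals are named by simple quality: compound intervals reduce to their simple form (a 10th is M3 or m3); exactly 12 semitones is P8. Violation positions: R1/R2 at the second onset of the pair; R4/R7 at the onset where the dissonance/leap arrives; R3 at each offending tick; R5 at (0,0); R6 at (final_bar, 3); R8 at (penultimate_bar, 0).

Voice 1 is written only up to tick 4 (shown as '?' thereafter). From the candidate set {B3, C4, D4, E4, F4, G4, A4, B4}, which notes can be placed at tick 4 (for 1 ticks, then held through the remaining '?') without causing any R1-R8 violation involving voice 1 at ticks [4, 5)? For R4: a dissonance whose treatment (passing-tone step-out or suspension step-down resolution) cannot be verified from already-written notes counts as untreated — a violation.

{B3, D4, G4}

B3: legal
C4: violates R4
D4: legal
E4: violates R4
F4: violates R4
G4: legal
A4: violates R4
B4: violates R2,R7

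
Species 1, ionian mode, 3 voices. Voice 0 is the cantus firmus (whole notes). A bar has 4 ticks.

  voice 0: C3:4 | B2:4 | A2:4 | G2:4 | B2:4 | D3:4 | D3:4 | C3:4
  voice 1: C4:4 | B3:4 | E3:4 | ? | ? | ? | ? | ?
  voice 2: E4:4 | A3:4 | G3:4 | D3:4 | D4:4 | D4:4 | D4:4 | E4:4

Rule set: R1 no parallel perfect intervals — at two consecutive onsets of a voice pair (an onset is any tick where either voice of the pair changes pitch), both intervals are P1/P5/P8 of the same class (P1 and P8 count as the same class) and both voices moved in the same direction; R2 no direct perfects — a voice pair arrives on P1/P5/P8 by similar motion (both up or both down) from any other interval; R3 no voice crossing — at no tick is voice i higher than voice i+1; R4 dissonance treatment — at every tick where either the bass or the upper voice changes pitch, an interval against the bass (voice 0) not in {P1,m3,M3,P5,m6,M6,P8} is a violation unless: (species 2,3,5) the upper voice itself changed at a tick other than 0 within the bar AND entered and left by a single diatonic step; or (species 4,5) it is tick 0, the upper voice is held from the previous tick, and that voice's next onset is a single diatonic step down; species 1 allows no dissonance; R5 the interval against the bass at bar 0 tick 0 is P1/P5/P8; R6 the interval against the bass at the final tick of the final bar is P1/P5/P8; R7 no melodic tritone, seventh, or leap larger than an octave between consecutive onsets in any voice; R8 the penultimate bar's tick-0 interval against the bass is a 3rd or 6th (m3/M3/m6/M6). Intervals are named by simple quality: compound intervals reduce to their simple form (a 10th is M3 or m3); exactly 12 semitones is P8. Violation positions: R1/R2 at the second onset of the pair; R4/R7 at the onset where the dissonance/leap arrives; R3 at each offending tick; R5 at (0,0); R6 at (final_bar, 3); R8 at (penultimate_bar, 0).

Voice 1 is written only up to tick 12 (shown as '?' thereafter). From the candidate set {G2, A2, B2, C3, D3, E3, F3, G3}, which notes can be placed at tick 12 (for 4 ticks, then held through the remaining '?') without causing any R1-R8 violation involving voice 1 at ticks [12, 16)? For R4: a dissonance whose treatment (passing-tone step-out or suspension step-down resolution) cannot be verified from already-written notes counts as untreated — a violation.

{B2}

G2: violates R2
A2: violates R4
B2: legal
C3: violates R4
D3: violates R1,R2
E3: violates R3
F3: violates R3,R4
G3: violates R3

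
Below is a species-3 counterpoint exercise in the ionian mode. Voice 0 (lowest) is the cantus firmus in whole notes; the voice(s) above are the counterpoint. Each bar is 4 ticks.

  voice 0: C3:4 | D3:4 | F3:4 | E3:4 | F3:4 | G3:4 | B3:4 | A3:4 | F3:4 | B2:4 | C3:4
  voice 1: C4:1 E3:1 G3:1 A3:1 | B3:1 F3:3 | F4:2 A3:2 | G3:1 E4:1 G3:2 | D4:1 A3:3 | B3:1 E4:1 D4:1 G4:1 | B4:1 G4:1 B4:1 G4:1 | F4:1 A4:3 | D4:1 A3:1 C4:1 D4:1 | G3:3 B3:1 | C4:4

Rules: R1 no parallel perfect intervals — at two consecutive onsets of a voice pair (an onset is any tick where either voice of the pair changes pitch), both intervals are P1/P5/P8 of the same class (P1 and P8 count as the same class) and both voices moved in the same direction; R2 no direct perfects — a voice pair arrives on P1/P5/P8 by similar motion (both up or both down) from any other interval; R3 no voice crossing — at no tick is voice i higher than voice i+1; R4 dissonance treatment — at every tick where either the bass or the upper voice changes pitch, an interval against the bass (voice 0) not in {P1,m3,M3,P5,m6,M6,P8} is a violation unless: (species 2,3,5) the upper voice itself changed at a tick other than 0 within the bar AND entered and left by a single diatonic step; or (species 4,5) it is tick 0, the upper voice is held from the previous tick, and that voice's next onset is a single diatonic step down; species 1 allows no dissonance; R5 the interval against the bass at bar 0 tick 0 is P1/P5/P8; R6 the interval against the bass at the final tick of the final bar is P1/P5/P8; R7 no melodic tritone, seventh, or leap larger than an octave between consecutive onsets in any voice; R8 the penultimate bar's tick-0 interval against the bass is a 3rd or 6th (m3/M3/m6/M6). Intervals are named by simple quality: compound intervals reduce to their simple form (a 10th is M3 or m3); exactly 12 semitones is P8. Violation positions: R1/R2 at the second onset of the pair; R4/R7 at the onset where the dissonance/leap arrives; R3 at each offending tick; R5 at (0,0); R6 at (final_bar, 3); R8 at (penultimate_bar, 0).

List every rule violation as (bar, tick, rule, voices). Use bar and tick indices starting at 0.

(1, 1, R7, (1,))
(2, 0, R2, (0, 1))
(6, 0, R1, (0, 1))
(9, 0, R7, (0,))
(10, 0, R1, (0, 1))

bar 0: v0=C3 v1=C4 downbeat P8
bar 1: v0=D3 v1=B3 downbeat M6
bar 2: v0=F3 v1=F4 downbeat P8
bar 3: v0=E3 v1=G3 downbeat m3
bar 4: v0=F3 v1=D4 downbeat M6
bar 5: v0=G3 v1=B3 downbeat M3
bar 6: v0=B3 v1=B4 downbeat P8
bar 7: v0=A3 v1=F4 downbeat m6
bar 8: v0=F3 v1=D4 downbeat M6
bar 9: v0=B2 v1=G3 downbeat m6
bar 10: v0=C3 v1=C4 downbeat P8
  -> R7 @ bar 1 tick 1 v(1,): B3->F3 leap 6st
  -> R2 @ bar 2 tick 0 v(0, 1): D3/F3 m3 -> F3/F4 P8 similar
  -> R1 @ bar 6 tick 0 v(0, 1): G3/G4 P8 -> B3/B4 P8 similar
  -> R7 @ bar 9 tick 0 v(0,): F3->B2 leap 6st
  -> R1 @ bar 10 tick 0 v(0, 1): B2/B3 P8 -> C3/C4 P8 similar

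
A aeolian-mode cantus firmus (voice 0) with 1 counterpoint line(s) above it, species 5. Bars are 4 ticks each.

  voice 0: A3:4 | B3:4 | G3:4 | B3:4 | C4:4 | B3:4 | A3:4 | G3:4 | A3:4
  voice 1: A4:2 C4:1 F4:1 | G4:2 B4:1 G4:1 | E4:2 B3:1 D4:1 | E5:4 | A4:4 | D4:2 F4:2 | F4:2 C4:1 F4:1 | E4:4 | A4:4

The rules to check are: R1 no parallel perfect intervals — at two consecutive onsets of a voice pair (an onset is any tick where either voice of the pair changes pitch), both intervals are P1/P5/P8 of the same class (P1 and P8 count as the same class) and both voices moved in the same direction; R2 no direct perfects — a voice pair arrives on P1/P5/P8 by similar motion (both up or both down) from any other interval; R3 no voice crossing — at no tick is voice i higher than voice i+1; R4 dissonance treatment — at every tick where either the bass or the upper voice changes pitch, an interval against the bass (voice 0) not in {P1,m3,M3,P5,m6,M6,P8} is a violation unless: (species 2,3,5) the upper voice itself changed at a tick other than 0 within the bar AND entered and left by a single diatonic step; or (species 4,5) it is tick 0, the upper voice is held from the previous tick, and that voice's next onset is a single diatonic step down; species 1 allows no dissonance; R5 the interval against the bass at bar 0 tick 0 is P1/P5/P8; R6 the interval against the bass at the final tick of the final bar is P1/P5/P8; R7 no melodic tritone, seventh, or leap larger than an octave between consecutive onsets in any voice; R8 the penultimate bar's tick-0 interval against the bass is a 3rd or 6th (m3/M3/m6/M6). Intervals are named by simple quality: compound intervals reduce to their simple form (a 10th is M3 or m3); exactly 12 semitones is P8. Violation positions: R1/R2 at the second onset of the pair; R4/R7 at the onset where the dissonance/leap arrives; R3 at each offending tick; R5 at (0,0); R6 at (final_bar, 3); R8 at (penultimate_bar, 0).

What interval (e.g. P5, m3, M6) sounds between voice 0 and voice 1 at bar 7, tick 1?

voice 0=G3 voice 1=E4 -> M6

M6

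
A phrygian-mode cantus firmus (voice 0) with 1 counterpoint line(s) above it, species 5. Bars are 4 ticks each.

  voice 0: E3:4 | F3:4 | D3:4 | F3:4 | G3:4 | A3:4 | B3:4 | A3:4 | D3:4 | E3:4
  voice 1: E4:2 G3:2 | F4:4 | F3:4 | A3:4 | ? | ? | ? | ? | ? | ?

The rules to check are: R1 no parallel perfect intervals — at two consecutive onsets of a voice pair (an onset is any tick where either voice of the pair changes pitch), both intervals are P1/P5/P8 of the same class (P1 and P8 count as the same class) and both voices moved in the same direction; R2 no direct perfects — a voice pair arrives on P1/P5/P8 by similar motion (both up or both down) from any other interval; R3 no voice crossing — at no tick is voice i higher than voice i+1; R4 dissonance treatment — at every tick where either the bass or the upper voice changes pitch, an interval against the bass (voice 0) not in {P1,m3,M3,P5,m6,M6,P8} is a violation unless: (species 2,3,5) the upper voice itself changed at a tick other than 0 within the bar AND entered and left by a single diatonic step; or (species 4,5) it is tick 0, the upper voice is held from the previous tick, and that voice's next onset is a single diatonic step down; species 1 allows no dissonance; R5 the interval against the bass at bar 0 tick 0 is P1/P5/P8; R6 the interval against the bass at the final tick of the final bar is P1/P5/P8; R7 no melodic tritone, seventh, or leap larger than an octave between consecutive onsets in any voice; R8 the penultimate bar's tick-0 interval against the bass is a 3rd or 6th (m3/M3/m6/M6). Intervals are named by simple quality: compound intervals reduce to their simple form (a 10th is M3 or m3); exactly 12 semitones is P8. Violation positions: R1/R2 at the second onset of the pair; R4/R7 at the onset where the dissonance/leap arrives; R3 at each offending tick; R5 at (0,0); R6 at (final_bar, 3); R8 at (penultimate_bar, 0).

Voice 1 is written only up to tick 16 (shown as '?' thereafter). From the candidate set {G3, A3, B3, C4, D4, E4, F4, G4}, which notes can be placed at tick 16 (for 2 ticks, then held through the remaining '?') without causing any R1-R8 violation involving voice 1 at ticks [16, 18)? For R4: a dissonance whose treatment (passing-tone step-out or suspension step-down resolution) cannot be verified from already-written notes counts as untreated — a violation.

G3: legal
A3: violates R4
B3: legal
C4: violates R4
D4: violates R2
E4: legal
F4: violates R4
G4: violates R2,R7

{B3, E4, G3}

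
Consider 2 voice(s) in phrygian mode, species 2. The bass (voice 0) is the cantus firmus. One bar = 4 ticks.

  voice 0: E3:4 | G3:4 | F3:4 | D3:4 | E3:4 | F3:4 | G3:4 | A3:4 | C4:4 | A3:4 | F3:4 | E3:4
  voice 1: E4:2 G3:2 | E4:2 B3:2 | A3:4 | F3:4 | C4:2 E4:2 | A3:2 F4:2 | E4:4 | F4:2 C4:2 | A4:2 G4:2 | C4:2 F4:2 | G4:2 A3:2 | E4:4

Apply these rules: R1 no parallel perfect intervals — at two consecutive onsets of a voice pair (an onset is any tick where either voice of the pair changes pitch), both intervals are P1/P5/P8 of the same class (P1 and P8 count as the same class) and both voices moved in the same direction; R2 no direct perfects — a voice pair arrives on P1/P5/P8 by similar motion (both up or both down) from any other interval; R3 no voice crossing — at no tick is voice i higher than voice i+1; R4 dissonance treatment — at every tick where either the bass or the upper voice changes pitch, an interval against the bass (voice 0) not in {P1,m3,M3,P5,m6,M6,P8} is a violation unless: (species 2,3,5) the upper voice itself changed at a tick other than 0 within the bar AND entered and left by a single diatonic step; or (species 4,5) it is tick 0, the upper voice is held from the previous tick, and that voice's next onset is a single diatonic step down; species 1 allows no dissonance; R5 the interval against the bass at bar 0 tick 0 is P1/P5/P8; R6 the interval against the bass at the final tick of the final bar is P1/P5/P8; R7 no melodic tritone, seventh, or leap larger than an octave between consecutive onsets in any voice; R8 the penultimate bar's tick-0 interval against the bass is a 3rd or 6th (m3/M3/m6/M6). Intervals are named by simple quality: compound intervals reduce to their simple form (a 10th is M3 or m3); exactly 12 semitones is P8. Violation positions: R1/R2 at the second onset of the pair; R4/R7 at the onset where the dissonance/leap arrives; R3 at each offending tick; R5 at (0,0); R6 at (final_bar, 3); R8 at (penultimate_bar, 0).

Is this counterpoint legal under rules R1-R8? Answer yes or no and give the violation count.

No (3 violations)

bar 0: v0=E3 v1=E4 (P8)
bar 1: v0=G3 v1=E4 (M6)
bar 2: v0=F3 v1=A3 (M3)
bar 3: v0=D3 v1=F3 (m3)
bar 4: v0=E3 v1=C4 (m6)
bar 5: v0=F3 v1=A3 (M3)
bar 6: v0=G3 v1=E4 (M6)
bar 7: v0=A3 v1=F4 (m6)
bar 8: v0=C4 v1=A4 (M6)
bar 9: v0=A3 v1=C4 (m3)
bar 10: v0=F3 v1=G4 (M2)
bar 11: v0=E3 v1=E4 (P8)
  R4 @ bar10.0: F3/G4 M2 untreated
  R8 @ bar10.0: penult M2 not 3rd/6th
  R7 @ bar10.2: G4->A3 leap 10st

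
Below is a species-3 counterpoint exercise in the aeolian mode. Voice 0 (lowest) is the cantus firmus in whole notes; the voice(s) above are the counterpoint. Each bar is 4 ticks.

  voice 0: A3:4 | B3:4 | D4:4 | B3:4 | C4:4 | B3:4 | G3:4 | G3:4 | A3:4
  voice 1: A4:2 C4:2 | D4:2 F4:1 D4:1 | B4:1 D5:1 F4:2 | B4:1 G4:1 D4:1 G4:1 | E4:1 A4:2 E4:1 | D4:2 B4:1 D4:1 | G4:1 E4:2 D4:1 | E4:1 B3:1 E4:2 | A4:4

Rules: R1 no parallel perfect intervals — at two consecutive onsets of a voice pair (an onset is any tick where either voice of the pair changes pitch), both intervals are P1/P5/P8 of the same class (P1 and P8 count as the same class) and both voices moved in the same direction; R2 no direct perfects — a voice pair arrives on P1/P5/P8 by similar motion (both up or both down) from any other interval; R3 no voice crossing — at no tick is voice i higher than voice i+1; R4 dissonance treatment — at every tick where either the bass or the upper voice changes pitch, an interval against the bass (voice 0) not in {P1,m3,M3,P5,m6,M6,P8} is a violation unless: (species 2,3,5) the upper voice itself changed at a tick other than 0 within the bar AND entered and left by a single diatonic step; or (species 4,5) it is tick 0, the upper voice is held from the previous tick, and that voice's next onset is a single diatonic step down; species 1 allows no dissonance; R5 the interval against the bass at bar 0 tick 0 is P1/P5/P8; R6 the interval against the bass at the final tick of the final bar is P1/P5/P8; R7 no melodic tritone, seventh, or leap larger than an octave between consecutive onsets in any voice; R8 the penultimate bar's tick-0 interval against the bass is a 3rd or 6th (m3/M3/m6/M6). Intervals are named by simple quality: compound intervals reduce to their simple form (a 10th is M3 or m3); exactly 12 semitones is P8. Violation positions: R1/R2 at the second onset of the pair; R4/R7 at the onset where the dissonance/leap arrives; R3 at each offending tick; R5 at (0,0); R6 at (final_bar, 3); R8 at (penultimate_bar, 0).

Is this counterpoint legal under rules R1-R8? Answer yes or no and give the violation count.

No (3 violations)

bar 0: v0=A3 v1=A4 (P8)
bar 1: v0=B3 v1=D4 (m3)
bar 2: v0=D4 v1=B4 (M6)
bar 3: v0=B3 v1=B4 (P8)
bar 4: v0=C4 v1=E4 (M3)
bar 5: v0=B3 v1=D4 (m3)
bar 6: v0=G3 v1=G4 (P8)
bar 7: v0=G3 v1=E4 (M6)
bar 8: v0=A3 v1=A4 (P8)
  R4 @ bar1.2: B3/F4 TT untreated
  R7 @ bar3.0: F4->B4 leap 6st
  R2 @ bar8.0: G3/E4 M6 -> A3/A4 P8 similar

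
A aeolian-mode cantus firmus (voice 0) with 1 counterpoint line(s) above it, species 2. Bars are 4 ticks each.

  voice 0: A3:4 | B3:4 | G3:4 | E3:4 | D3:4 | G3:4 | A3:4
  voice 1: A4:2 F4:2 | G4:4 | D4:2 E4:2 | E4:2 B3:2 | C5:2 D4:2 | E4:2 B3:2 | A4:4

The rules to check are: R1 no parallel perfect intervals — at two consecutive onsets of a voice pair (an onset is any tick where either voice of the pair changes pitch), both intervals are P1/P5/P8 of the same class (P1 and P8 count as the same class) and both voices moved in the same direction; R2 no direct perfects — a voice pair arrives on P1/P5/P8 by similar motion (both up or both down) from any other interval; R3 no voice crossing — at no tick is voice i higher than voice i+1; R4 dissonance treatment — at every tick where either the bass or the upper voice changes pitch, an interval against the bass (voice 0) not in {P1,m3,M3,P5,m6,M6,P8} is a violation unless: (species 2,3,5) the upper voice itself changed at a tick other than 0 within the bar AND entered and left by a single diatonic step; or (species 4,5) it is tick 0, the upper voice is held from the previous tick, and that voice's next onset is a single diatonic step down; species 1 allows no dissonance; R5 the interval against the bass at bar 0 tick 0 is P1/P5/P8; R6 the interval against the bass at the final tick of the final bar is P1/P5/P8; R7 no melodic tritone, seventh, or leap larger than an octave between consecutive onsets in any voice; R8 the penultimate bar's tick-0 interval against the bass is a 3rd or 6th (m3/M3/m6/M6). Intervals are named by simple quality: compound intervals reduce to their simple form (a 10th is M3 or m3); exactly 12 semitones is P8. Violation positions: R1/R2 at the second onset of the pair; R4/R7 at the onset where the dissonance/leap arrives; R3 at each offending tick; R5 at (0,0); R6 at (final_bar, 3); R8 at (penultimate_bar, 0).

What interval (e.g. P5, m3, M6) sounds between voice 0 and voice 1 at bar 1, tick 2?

m6

voice 0=B3 voice 1=G4 -> m6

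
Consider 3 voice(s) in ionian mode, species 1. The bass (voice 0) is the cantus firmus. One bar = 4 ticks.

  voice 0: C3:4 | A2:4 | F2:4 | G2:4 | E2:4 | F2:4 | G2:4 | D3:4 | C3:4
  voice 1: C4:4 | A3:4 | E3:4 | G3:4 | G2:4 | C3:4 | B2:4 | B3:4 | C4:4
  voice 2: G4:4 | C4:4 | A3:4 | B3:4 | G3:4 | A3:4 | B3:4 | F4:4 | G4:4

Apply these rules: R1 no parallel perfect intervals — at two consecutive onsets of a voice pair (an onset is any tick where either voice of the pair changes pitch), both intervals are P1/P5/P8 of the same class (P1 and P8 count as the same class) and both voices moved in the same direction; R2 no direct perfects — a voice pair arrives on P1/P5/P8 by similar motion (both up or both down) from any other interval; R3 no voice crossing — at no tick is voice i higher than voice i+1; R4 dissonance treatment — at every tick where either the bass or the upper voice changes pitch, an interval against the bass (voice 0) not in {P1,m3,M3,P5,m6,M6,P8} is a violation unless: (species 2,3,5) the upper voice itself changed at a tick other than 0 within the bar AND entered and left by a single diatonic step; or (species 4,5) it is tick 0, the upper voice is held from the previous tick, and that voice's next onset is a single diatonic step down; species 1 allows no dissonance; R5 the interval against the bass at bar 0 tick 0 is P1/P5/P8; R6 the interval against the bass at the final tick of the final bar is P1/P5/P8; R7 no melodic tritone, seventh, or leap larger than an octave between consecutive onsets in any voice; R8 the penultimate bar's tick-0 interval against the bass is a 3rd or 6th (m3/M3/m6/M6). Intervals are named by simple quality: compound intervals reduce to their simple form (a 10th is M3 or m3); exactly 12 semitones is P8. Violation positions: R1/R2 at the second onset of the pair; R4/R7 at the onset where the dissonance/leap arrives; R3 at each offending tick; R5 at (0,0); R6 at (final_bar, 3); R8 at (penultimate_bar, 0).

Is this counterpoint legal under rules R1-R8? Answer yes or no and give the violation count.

bar 0: v0=C3 v1=C4 v2=G4 (P5)
bar 1: v0=A2 v1=A3 v2=C4 (m3)
bar 2: v0=F2 v1=E3 v2=A3 (M3)
bar 3: v0=G2 v1=G3 v2=B3 (M3)
bar 4: v0=E2 v1=G2 v2=G3 (m3)
bar 5: v0=F2 v1=C3 v2=A3 (M3)
bar 6: v0=G2 v1=B2 v2=B3 (M3)
bar 7: v0=D3 v1=B3 v2=F4 (m3)
bar 8: v0=C3 v1=C4 v2=G4 (P5)
  R1 @ bar1.0: C3/C4 P8 -> A2/A3 P8 similar
  R4 @ bar2.0: F2/E3 M7 untreated
  R2 @ bar3.0: F2/E3 M7 -> G2/G3 P8 similar
  R2 @ bar4.0: G3/B3 M3 -> G2/G3 P8 similar
  R2 @ bar5.0: E2/G2 m3 -> F2/C3 P5 similar
  R7 @ bar7.0: B3->F4 leap 6st
  R2 @ bar8.0: B3/F4 TT -> C4/G4 P5 similar

No (7 violations)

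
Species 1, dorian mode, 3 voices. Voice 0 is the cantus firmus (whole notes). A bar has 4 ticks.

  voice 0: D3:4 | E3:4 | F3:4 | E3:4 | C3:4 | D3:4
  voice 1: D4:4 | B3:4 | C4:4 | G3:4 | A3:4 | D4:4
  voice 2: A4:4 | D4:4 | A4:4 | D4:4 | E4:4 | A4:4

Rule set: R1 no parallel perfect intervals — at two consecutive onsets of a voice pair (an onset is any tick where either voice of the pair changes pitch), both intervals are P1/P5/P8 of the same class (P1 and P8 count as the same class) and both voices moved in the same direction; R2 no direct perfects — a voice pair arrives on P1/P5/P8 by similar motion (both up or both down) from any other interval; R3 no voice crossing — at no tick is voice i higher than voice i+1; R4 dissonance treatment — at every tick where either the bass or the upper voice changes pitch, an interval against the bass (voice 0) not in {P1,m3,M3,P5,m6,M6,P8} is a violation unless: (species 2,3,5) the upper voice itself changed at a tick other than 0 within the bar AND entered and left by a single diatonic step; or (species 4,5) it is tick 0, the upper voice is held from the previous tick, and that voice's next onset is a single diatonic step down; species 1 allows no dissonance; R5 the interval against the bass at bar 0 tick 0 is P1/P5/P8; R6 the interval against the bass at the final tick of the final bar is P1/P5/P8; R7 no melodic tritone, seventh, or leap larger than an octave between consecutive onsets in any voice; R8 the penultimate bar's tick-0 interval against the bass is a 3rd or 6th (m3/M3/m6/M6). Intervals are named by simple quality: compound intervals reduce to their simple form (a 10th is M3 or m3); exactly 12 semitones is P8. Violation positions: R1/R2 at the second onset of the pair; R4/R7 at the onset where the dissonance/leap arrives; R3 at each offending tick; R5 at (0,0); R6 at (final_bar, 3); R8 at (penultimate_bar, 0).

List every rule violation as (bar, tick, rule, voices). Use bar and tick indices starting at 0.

(1, 0, R4, (0, 2))
(2, 0, R1, (0, 1))
(3, 0, R2, (1, 2))
(3, 0, R4, (0, 2))
(4, 0, R1, (1, 2))
(5, 0, R1, (1, 2))
(5, 0, R2, (0, 1))
(5, 0, R2, (0, 2))

bar 0: v0=D3 v1=D4 v2=A4 downbeat P5
bar 1: v0=E3 v1=B3 v2=D4 downbeat m7
bar 2: v0=F3 v1=C4 v2=A4 downbeat M3
bar 3: v0=E3 v1=G3 v2=D4 downbeat m7
bar 4: v0=C3 v1=A3 v2=E4 downbeat M3
bar 5: v0=D3 v1=D4 v2=A4 downbeat P5
  -> R4 @ bar 1 tick 0 v(0, 2): E3/D4 m7 untreated
  -> R1 @ bar 2 tick 0 v(0, 1): E3/B3 P5 -> F3/C4 P5 similar
  -> R2 @ bar 3 tick 0 v(1, 2): C4/A4 M6 -> G3/D4 P5 similar
  -> R4 @ bar 3 tick 0 v(0, 2): E3/D4 m7 untreated
  -> R1 @ bar 4 tick 0 v(1, 2): G3/D4 P5 -> A3/E4 P5 similar
  -> R1 @ bar 5 tick 0 v(1, 2): A3/E4 P5 -> D4/A4 P5 similar
  -> R2 @ bar 5 tick 0 v(0, 1): C3/A3 M6 -> D3/D4 P8 similar
  -> R2 @ bar 5 tick 0 v(0, 2): C3/E4 M3 -> D3/A4 P5 similar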